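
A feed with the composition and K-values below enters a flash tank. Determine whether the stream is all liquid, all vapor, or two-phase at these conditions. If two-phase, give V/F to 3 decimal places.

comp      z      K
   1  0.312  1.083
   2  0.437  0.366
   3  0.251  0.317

ΣzᵢKᵢ = 0.577; Σzᵢ/Kᵢ = 2.274.
Since ΣzᵢKᵢ < 1 the mixture is below its bubble point — single liquid phase.

all liquid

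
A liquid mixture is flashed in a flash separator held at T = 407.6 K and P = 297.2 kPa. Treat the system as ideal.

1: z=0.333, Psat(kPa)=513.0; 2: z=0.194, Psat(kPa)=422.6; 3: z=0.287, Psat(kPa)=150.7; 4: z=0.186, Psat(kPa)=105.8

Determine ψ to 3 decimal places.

ψ = 0.178

Raoult's law: Kᵢ = Pᵢˢᵃᵗ/P = Pᵢˢᵃᵗ/297.2.
  K_1 = 513.0/297.2 = 1.72611, K_2 = 422.6/297.2 = 1.42194, K_3 = 150.7/297.2 = 0.50707, K_4 = 105.8/297.2 = 0.35599
Material balance + equilibrium reduce to Σ zᵢ(Kᵢ−1)/(1+ψ(Kᵢ−1)) = 0.
Check two-phase: ΣzᵢKᵢ = 1.062 > 1 and Σzᵢ/Kᵢ = 1.418 > 1, so g(0) = 0.062 > 0 and g(1) = -0.418 < 0.
Newton iteration, ψ⁰ = 0.5:
  ψ = 0.500: g = -0.1194, g' = -0.409 → ψ = 0.208
  ψ = 0.208: g = -0.0105, g' = -0.351 → ψ = 0.178
Converged at ψ = 0.178.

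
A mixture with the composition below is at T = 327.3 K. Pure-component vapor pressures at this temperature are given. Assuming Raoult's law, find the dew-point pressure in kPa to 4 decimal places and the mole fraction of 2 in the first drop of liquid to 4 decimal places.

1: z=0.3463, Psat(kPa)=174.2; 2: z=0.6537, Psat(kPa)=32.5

At the dew point ψ → 1, so Σzᵢ/Kᵢ = 1 with Kᵢ = Pᵢˢᵃᵗ/P ⇒ 1/P = Σzᵢ/Pᵢˢᵃᵗ.
1/P = 0.3463/174.2 + 0.6537/32.5 = 0.0221018 ⇒ P = 45.2452 kPa
xᵢ = zᵢP/Pᵢˢᵃᵗ ⇒ x_2 = 0.6537·45.2452/32.5 = 0.9101

Pdew = 45.2452 kPa, x_2 = 0.9101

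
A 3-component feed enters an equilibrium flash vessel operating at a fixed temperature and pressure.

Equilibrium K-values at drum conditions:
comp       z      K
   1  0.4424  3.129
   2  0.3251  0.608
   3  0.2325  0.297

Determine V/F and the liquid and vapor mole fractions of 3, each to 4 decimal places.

V/F = 0.5560, x_3 = 0.3817, y_3 = 0.1134

Rachford–Rice: g(V/F) = Σ zᵢ(Kᵢ−1)/(1+V/F(Kᵢ−1)) = 0.
g(0) = ΣzᵢKᵢ − 1 = 0.6510 and g(1) = 1 − Σzᵢ/Kᵢ = -0.4589, so a root lies in (0, 1).
Newton iteration, V/F⁰ = 0.5:
  V/F = 0.5000: g = 0.04568, g' = -0.8210 → V/F = 0.5556
  V/F = 0.5556: g = 0.00032, g' = -0.8119 → V/F = 0.5560
Converged at V/F = 0.5560.
Compositions from xᵢ = zᵢ/(1+V/F(Kᵢ−1)), yᵢ = Kᵢxᵢ:
  1: x = 0.2026, y = 0.6339
  2: x = 0.4157, y = 0.2528
  3: x = 0.3817, y = 0.1134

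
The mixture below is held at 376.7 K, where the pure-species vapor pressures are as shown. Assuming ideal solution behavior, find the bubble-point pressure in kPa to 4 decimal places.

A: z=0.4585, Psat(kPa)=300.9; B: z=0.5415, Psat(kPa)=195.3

At the bubble point ψ → 0, so ΣzᵢKᵢ = 1 with Kᵢ = Pᵢˢᵃᵗ/P ⇒ P = ΣzᵢPᵢˢᵃᵗ.
P = 0.4585·300.9 + 0.5415·195.3 = 243.7176 kPa

Pbub = 243.7176 kPa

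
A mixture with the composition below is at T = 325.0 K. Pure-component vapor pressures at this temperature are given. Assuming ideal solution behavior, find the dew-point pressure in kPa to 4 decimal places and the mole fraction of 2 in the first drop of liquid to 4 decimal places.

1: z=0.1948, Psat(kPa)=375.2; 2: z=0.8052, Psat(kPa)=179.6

Pdew = 199.9006 kPa, x_2 = 0.8962

At the dew point ψ → 1, so Σzᵢ/Kᵢ = 1 with Kᵢ = Pᵢˢᵃᵗ/P ⇒ 1/P = Σzᵢ/Pᵢˢᵃᵗ.
1/P = 0.1948/375.2 + 0.8052/179.6 = 0.0050025 ⇒ P = 199.9006 kPa
xᵢ = zᵢP/Pᵢˢᵃᵗ ⇒ x_2 = 0.8052·199.9006/179.6 = 0.8962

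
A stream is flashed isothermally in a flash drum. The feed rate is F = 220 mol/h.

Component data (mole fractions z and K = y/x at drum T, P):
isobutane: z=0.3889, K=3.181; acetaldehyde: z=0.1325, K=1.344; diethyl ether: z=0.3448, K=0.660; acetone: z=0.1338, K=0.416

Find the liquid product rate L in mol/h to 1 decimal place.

Material balance + equilibrium reduce to Σ zᵢ(Kᵢ−1)/(1+β(Kᵢ−1)) = 0.
g(0) = ΣzᵢKᵢ − 1 = 0.6984 and g(1) = 1 − Σzᵢ/Kᵢ = -0.0649, so a root lies in (0, 1).
Newton–Raphson from β = 0.35:
  β = 0.3500: g = 0.29041, g' = -0.7309 → β = 0.7473
  β = 0.7473: g = 0.06295, g' = -0.4927 → β = 0.8751
  β = 0.8751: g = -0.00005, g' = -0.4996 → β = 0.8750
Converged at β = 0.8750.
Then V = β·F = 0.8750·220 = 192.5 mol/h and L = F − V = 27.5 mol/h.

L = 27.5 mol/h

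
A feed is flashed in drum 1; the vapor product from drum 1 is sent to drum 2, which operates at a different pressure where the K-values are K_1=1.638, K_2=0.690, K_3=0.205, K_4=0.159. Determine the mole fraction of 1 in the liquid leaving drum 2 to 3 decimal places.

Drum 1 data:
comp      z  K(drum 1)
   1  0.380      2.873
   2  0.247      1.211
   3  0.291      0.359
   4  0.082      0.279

Drum 1:
Let ψ₁ = V/F and solve Σ zᵢ(Kᵢ−1)/(1+ψ₁(Kᵢ−1)) = 0.
Check two-phase: ΣzᵢKᵢ = 1.518 > 1 and Σzᵢ/Kᵢ = 1.441 > 1, so g(0) = 0.518 > 0 and g(1) = -0.441 < 0.
Iterate (Newton) starting at ψ₁ = 0.46:
  ψ₁ = 0.460: g = 0.0768, g' = -0.730 → ψ₁ = 0.565
Converged at ψ₁ = 0.565.
Drum-1 compositions:
  1: x = 0.185, y = 0.530
  2: x = 0.221, y = 0.267
  3: x = 0.456, y = 0.164
  4: x = 0.138, y = 0.039
Drum-2 feed = drum-1 vapor: z₂ = (0.5303, 0.2672, 0.1638, 0.0386).
Drum 2:
Let ψ₂ = V/F and solve Σ zᵢ(Kᵢ−1)/(1+ψ₂(Kᵢ−1)) = 0.
Feasibility: ΣzᵢKᵢ = 1.093, Σzᵢ/Kᵢ = 1.753 — both > 1, two phases present.
Newton iteration, ψ₂⁰ = 0.4:
  ψ₂ = 0.400: g = -0.0649, g' = -0.455 → ψ₂ = 0.257
  ψ₂ = 0.257: g = -0.0046, g' = -0.398 → ψ₂ = 0.246
Converged at ψ₂ = 0.246.
  1: x = 0.458, y = 0.751
  2: x = 0.289, y = 0.200
  3: x = 0.204, y = 0.042
  4: x = 0.049, y = 0.008

x_1 (drum 2) = 0.458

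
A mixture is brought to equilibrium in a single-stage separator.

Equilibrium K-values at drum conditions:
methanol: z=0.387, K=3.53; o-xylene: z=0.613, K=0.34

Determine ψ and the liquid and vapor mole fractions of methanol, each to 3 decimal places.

Newton–Raphson from ψ = 0.66:
  ψ = 0.660: g = -0.3501, g' = -1.186 → ψ = 0.365
  ψ = 0.365: g = -0.0237, g' = -1.133 → ψ = 0.344
Converged at ψ = 0.344.
Compositions from xᵢ = zᵢ/(1+ψ(Kᵢ−1)), yᵢ = Kᵢxᵢ:
  methanol: x = 0.207, y = 0.730
  o-xylene: x = 0.793, y = 0.270

ψ = 0.344, x_methanol = 0.207, y_methanol = 0.730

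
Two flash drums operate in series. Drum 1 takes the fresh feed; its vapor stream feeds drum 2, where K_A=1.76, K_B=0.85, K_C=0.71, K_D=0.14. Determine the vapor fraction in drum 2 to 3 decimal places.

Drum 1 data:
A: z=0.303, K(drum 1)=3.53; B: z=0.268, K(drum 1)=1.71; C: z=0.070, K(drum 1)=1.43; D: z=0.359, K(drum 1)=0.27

Drum 1:
Material balance + equilibrium reduce to Σ zᵢ(Kᵢ−1)/(1+ψ₁(Kᵢ−1)) = 0.
g(0) = ΣzᵢKᵢ − 1 = 0.725 and g(1) = 1 − Σzᵢ/Kᵢ = -0.621, so a root lies in (0, 1).
Iterate (Newton) starting at ψ₁ = 0.52:
  ψ₁ = 0.520: g = 0.0722, g' = -0.939 → ψ₁ = 0.597
  ψ₁ = 0.597: g = -0.0014, g' = -0.983 → ψ₁ = 0.595
Converged at ψ₁ = 0.595.
Drum-1 compositions:
  A: x = 0.121, y = 0.427
  B: x = 0.188, y = 0.322
  C: x = 0.056, y = 0.080
  D: x = 0.635, y = 0.171
Drum-2 feed = drum-1 vapor: z₂ = (0.4267, 0.3221, 0.0797, 0.1715).
Drum 2:
Material balance + equilibrium reduce to Σ zᵢ(Kᵢ−1)/(1+ψ₂(Kᵢ−1)) = 0.
Check two-phase: ΣzᵢKᵢ = 1.105 > 1 and Σzᵢ/Kᵢ = 1.958 > 1, so g(0) = 0.105 > 0 and g(1) = -0.958 < 0.
Iterate (Newton) starting at ψ₂ = 0.5:
  ψ₂ = 0.500: g = -0.1029, g' = -0.537 → ψ₂ = 0.308
  ψ₂ = 0.308: g = -0.0140, g' = -0.413 → ψ₂ = 0.275
  ψ₂ = 0.275: g = -0.0002, g' = -0.402 → ψ₂ = 0.274
Converged at ψ₂ = 0.274.
  A: x = 0.353, y = 0.622
  B: x = 0.336, y = 0.286
  C: x = 0.087, y = 0.061
  D: x = 0.224, y = 0.031

V/F (drum 2) = 0.274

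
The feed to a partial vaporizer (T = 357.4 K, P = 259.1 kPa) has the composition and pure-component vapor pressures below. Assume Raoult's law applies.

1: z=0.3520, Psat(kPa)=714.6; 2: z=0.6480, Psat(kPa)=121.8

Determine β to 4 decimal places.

Raoult's law: Kᵢ = Pᵢˢᵃᵗ/P = Pᵢˢᵃᵗ/259.1.
  K_1 = 714.6/259.1 = 2.758008, K_2 = 121.8/259.1 = 0.470089
Newton iteration, β⁰ = 0.65:
  β = 0.6500: g = -0.23500, g' = -0.6604 → β = 0.2941
  β = 0.2941: g = 0.00111, g' = -0.7280 → β = 0.2957
Converged at β = 0.2957.

β = 0.2957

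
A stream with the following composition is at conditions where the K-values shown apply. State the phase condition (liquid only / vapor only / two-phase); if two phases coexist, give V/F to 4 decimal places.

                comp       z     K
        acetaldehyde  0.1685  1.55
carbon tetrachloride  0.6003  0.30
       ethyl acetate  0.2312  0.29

ΣzᵢKᵢ = 0.5083; Σzᵢ/Kᵢ = 2.9070.
Since ΣzᵢKᵢ < 1 the mixture is below its bubble point — single liquid phase.

liquid only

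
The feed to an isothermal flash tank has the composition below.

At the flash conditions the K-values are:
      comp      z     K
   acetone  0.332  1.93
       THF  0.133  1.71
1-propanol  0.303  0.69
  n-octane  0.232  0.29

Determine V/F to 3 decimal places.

Rachford–Rice: g(V/F) = Σ zᵢ(Kᵢ−1)/(1+V/F(Kᵢ−1)) = 0.
g(0) = ΣzᵢKᵢ − 1 = 0.145 and g(1) = 1 − Σzᵢ/Kᵢ = -0.489, so a root lies in (0, 1).
Newton iteration, V/F⁰ = 0.5:
  V/F = 0.500: g = -0.0861, g' = -0.492 → V/F = 0.325
  V/F = 0.325: g = -0.0048, g' = -0.447 → V/F = 0.314
Converged at V/F = 0.314.

V/F = 0.314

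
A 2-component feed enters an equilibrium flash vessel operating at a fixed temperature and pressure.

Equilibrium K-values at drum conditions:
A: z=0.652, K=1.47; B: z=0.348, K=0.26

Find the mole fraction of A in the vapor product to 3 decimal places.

y_A = 0.899

Newton iteration, ψ⁰ = 0.48:
  ψ = 0.480: g = -0.1493, g' = -0.554 → ψ = 0.211
  ψ = 0.211: g = -0.0262, g' = -0.387 → ψ = 0.143
  ψ = 0.143: g = -0.0008, g' = -0.365 → ψ = 0.141
Converged at ψ = 0.141.
Compositions from xᵢ = zᵢ/(1+ψ(Kᵢ−1)), yᵢ = Kᵢxᵢ:
  A: x = 0.612, y = 0.899
  B: x = 0.388, y = 0.101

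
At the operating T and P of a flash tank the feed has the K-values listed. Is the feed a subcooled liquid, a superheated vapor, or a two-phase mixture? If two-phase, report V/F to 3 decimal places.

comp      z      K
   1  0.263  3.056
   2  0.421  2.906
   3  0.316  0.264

two-phase, V/F = 0.768

ΣzᵢKᵢ = 2.111; Σzᵢ/Kᵢ = 1.428.
Both exceed 1, so a two-phase solution exists.
Let ψ = V/F and solve Σ zᵢ(Kᵢ−1)/(1+ψ(Kᵢ−1)) = 0.
Newton–Raphson from ψ = 0.5:
  ψ = 0.500: g = 0.3095, g' = -1.100 → ψ = 0.781
  ψ = 0.781: g = -0.0176, g' = -1.359 → ψ = 0.768
Converged at ψ = 0.768.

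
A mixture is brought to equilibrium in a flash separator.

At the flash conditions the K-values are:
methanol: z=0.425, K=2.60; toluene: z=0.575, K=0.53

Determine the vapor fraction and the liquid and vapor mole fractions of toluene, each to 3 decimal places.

ψ = 0.545, x_toluene = 0.773, y_toluene = 0.410

Newton iteration, ψ⁰ = 0.5:
  ψ = 0.500: g = 0.0245, g' = -0.553 → ψ = 0.544
  ψ = 0.544: g = 0.0003, g' = -0.540 → ψ = 0.545
Converged at ψ = 0.545.
Compositions from xᵢ = zᵢ/(1+ψ(Kᵢ−1)), yᵢ = Kᵢxᵢ:
  methanol: x = 0.227, y = 0.590
  toluene: x = 0.773, y = 0.410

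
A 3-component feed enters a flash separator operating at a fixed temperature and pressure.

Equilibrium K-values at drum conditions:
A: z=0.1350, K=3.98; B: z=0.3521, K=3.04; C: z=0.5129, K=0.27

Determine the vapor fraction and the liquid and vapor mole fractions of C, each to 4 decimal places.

ψ = 0.4408, x_C = 0.7563, y_C = 0.2042

Iterate (Newton) starting at ψ = 0.5:
  ψ = 0.5000: g = -0.07248, g' = -1.2303 → ψ = 0.4411
  ψ = 0.4411: g = -0.00033, g' = -1.2244 → ψ = 0.4408
Converged at ψ = 0.4408.
Compositions from xᵢ = zᵢ/(1+ψ(Kᵢ−1)), yᵢ = Kᵢxᵢ:
  A: x = 0.0583, y = 0.2322
  B: x = 0.1854, y = 0.5636
  C: x = 0.7563, y = 0.2042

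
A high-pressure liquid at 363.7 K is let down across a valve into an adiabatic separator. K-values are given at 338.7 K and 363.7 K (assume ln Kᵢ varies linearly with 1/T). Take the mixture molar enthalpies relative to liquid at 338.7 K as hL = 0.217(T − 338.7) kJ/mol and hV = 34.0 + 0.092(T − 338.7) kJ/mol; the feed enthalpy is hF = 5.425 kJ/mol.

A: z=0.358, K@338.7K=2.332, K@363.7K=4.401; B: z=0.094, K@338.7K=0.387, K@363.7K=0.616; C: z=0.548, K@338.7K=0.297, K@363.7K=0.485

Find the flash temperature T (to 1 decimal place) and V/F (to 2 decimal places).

Adiabatic flash: solve Rachford–Rice at each trial T, then check hF = ψ·hV(T) + (1−ψ)·hL(T).
  T = 338.7 K: K = (2.332, 0.387, 0.297), RR gives ψ = 0.037, H_out = 1.257 kJ/mol
  T = 363.7 K: K = (4.401, 0.616, 0.485), RR gives ψ = 0.531, H_out = 21.825 kJ/mol
  T = 351.2 K: K = (3.240, 0.492, 0.383), RR gives ψ = 0.308, H_out = 12.717 kJ/mol
  T = 344.9 K: K = (2.753, 0.437, 0.338), RR gives ψ = 0.186, H_out = 7.534 kJ/mol
  T = 341.8 K: K = (2.536, 0.411, 0.317), RR gives ψ = 0.117, H_out = 4.598 kJ/mol
  T = 343.4 K: K = (2.646, 0.425, 0.327), RR gives ψ = 0.154, H_out = 6.155 kJ/mol
Linear interpolation between T = 341.8 (H_out = 4.598) and T = 343.4 (H_out = 6.155) on hF = 5.425 gives T ≈ 342.6 K, at which ψ = 0.14.

T = 342.6 K, V/F = 0.14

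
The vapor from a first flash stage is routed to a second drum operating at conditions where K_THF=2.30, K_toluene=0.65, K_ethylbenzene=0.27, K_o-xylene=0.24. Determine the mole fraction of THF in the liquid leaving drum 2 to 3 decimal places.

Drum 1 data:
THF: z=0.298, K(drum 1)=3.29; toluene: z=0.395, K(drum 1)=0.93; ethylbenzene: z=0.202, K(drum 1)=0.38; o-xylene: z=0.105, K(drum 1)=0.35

Drum 1:
Material balance + equilibrium reduce to Σ zᵢ(Kᵢ−1)/(1+ψ₁(Kᵢ−1)) = 0.
g(0) = ΣzᵢKᵢ − 1 = 0.461 and g(1) = 1 − Σzᵢ/Kᵢ = -0.347, so a root lies in (0, 1).
Newton–Raphson from ψ₁ = 0.5:
  ψ₁ = 0.500: g = 0.0069, g' = -0.602 → ψ₁ = 0.511
Converged at ψ₁ = 0.511.
Drum-1 compositions:
  THF: x = 0.137, y = 0.452
  toluene: x = 0.410, y = 0.381
  ethylbenzene: x = 0.296, y = 0.112
  o-xylene: x = 0.157, y = 0.055
Drum-2 feed = drum-1 vapor: z₂ = (0.4516, 0.3810, 0.1124, 0.0551).
Drum 2:
Newton–Raphson from ψ₂ = 0.5:
  ψ₂ = 0.500: g = -0.0026, g' = -0.580 → ψ₂ = 0.496
Converged at ψ₂ = 0.496.
  THF: x = 0.275, y = 0.632
  toluene: x = 0.461, y = 0.300
  ethylbenzene: x = 0.176, y = 0.048
  o-xylene: x = 0.088, y = 0.021

x_THF (drum 2) = 0.275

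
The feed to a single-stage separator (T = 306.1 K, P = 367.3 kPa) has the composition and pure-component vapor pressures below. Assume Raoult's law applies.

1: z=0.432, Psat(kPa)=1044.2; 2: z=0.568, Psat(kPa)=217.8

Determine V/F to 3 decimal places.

V/F = 0.753

Raoult's law: Kᵢ = Pᵢˢᵃᵗ/P = Pᵢˢᵃᵗ/367.3.
  K_1 = 1044.2/367.3 = 2.84291, K_2 = 217.8/367.3 = 0.59298
Rachford–Rice: g(V/F) = Σ zᵢ(Kᵢ−1)/(1+V/F(Kᵢ−1)) = 0.
g(0) = ΣzᵢKᵢ − 1 = 0.565 and g(1) = 1 − Σzᵢ/Kᵢ = -0.110, so a root lies in (0, 1).
Newton iteration, V/F⁰ = 0.5:
  V/F = 0.500: g = 0.1241, g' = -0.546 → V/F = 0.727
  V/F = 0.727: g = 0.0117, g' = -0.458 → V/F = 0.753
Converged at V/F = 0.753.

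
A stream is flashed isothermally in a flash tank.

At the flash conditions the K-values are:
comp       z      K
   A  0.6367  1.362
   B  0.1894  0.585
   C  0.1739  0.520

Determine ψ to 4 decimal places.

ψ = 0.4219

Rachford–Rice: g(ψ) = Σ zᵢ(Kᵢ−1)/(1+ψ(Kᵢ−1)) = 0.
g(0) = ΣzᵢKᵢ − 1 = 0.0684 and g(1) = 1 − Σzᵢ/Kᵢ = -0.1257, so a root lies in (0, 1).
Iterate (Newton) starting at ψ = 0.41:
  ψ = 0.4100: g = 0.00206, g' = -0.1727 → ψ = 0.4219
Converged at ψ = 0.4219.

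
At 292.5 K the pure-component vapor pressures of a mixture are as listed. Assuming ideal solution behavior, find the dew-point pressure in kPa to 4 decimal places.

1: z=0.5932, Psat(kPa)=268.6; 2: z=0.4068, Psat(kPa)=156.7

Pdew = 208.1368 kPa

At the dew point ψ → 1, so Σzᵢ/Kᵢ = 1 with Kᵢ = Pᵢˢᵃᵗ/P ⇒ 1/P = Σzᵢ/Pᵢˢᵃᵗ.
1/P = 0.5932/268.6 + 0.4068/156.7 = 0.0048045 ⇒ P = 208.1368 kPa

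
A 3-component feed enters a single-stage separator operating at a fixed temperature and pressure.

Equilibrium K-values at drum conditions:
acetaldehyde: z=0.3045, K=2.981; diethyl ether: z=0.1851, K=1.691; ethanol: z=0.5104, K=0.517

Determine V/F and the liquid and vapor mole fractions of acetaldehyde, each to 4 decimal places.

V/F = 0.6359, x_acetaldehyde = 0.1348, y_acetaldehyde = 0.4017

Material balance + equilibrium reduce to Σ zᵢ(Kᵢ−1)/(1+V/F(Kᵢ−1)) = 0.
g(0) = ΣzᵢKᵢ − 1 = 0.4846 and g(1) = 1 − Σzᵢ/Kᵢ = -0.1988, so a root lies in (0, 1).
Newton–Raphson from V/F = 0.54:
  V/F = 0.5400: g = 0.05108, g' = -0.5437 → V/F = 0.6339
  V/F = 0.6339: g = 0.00102, g' = -0.5249 → V/F = 0.6359
Converged at V/F = 0.6359.
Compositions from xᵢ = zᵢ/(1+V/F(Kᵢ−1)), yᵢ = Kᵢxᵢ:
  acetaldehyde: x = 0.1348, y = 0.4017
  diethyl ether: x = 0.1286, y = 0.2175
  ethanol: x = 0.7367, y = 0.3808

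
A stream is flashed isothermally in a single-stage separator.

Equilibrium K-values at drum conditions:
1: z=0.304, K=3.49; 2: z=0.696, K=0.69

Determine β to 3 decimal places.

β = 0.701

Let β = V/F and solve Σ zᵢ(Kᵢ−1)/(1+β(Kᵢ−1)) = 0.
Feasibility: ΣzᵢKᵢ = 1.541, Σzᵢ/Kᵢ = 1.096 — both > 1, two phases present.
Binary case is linear: z₁(K₁−1)(1+β(K₂−1)) + z₂(K₂−1)(1+β(K₁−1)) = 0
⇒ β = [z₁(K₁−1)+z₂(K₂−1)] / [−(K₁−1)(K₂−1)] = 0.5412/0.7719 = 0.701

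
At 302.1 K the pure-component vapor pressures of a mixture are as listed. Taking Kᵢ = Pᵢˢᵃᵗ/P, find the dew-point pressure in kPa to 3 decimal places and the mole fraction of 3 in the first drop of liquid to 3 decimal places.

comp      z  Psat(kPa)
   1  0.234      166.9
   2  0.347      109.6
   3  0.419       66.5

Pdew = 92.006 kPa, x_3 = 0.580

At the dew point ψ → 1, so Σzᵢ/Kᵢ = 1 with Kᵢ = Pᵢˢᵃᵗ/P ⇒ 1/P = Σzᵢ/Pᵢˢᵃᵗ.
1/P = 0.234/166.9 + 0.347/109.6 + 0.419/66.5 = 0.010869 ⇒ P = 92.006 kPa
xᵢ = zᵢP/Pᵢˢᵃᵗ ⇒ x_3 = 0.419·92.006/66.5 = 0.580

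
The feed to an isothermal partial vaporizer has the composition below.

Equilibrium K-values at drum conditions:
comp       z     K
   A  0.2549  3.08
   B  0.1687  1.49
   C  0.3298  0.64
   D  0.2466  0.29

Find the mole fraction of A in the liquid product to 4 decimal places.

Newton iteration, ψ⁰ = 0.5:
  ψ = 0.5000: g = -0.08995, g' = -0.6535 → ψ = 0.3624
  ψ = 0.3624: g = 0.00025, g' = -0.6697 → ψ = 0.3627
Converged at ψ = 0.3627.
Compositions from xᵢ = zᵢ/(1+ψ(Kᵢ−1)), yᵢ = Kᵢxᵢ:
  A: x = 0.1453, y = 0.4475
  B: x = 0.1432, y = 0.2134
  C: x = 0.3793, y = 0.2428
  D: x = 0.3321, y = 0.0963

x_A = 0.1453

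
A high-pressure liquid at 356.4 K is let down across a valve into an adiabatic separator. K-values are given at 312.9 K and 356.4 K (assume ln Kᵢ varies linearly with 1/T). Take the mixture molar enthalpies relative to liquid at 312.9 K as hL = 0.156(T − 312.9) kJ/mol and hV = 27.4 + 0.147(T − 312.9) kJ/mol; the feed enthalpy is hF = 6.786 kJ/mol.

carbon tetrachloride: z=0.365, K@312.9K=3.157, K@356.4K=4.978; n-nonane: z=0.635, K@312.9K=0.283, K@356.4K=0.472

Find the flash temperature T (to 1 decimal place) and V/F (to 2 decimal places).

Adiabatic flash: solve Rachford–Rice at each trial T, then check hF = ψ·hV(T) + (1−ψ)·hL(T).
  T = 312.9 K: K = (3.157, 0.283), RR gives ψ = 0.215, H_out = 5.882 kJ/mol
  T = 356.4 K: K = (4.978, 0.472), RR gives ψ = 0.532, H_out = 21.145 kJ/mol
  T = 334.6 K: K = (4.021, 0.371), RR gives ψ = 0.370, H_out = 13.464 kJ/mol
  T = 323.8 K: K = (3.580, 0.326), RR gives ψ = 0.295, H_out = 9.762 kJ/mol
  T = 318.4 K: K = (3.367, 0.304), RR gives ψ = 0.256, H_out = 7.870 kJ/mol
  T = 315.6 K: K = (3.259, 0.293), RR gives ψ = 0.235, H_out = 6.867 kJ/mol
  T = 314.2 K: K = (3.206, 0.288), RR gives ψ = 0.225, H_out = 6.359 kJ/mol
Linear interpolation between T = 314.2 (H_out = 6.359) and T = 315.6 (H_out = 6.867) on hF = 6.786 gives T ≈ 315.4 K, at which ψ = 0.23.

T = 315.4 K, V/F = 0.23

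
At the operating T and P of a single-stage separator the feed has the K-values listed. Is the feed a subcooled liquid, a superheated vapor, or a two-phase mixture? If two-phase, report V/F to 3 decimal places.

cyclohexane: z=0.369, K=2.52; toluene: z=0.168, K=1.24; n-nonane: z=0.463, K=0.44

two-phase, V/F = 0.490

ΣzᵢKᵢ = 1.342; Σzᵢ/Kᵢ = 1.334.
Both exceed 1, so a two-phase solution exists.
Rachford–Rice: g(ψ) = Σ zᵢ(Kᵢ−1)/(1+ψ(Kᵢ−1)) = 0.
Iterate (Newton) starting at ψ = 0.61:
  ψ = 0.610: g = -0.0676, g' = -0.572 → ψ = 0.492
  ψ = 0.492: g = -0.0008, g' = -0.563 → ψ = 0.490
Converged at ψ = 0.490.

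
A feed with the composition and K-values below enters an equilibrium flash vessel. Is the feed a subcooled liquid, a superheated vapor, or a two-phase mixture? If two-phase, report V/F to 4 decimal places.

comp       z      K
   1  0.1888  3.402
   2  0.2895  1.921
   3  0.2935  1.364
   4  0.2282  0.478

superheated vapor

ΣzᵢKᵢ = 1.7078; Σzᵢ/Kᵢ = 0.8988.
Since Σzᵢ/Kᵢ < 1 the mixture is above its dew point — single vapor phase.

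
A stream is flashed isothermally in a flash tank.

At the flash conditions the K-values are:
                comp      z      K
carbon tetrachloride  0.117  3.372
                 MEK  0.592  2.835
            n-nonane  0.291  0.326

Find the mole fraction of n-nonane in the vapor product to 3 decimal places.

y_n-nonane = 0.241

Let ψ = V/F and solve Σ zᵢ(Kᵢ−1)/(1+ψ(Kᵢ−1)) = 0.
Feasibility: ΣzᵢKᵢ = 2.168, Σzᵢ/Kᵢ = 1.136 — both > 1, two phases present.
Newton–Raphson from ψ = 0.5:
  ψ = 0.500: g = 0.3977, g' = -0.981 → ψ = 0.906
  ψ = 0.906: g = -0.0070, g' = -1.218 → ψ = 0.900
Converged at ψ = 0.900.
Compositions from xᵢ = zᵢ/(1+ψ(Kᵢ−1)), yᵢ = Kᵢxᵢ:
  carbon tetrachloride: x = 0.037, y = 0.126
  MEK: x = 0.223, y = 0.633
  n-nonane: x = 0.739, y = 0.241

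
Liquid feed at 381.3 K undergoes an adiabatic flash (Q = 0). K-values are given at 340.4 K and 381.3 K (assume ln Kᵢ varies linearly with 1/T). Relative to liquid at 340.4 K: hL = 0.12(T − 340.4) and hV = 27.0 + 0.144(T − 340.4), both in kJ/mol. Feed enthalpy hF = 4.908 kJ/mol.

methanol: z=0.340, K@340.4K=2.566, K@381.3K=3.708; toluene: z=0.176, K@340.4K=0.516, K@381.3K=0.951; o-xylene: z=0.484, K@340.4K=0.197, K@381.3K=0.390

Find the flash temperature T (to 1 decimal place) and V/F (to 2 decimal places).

Adiabatic flash: solve Rachford–Rice at each trial T, then check hF = ψ·hV(T) + (1−ψ)·hL(T).
  T = 340.4 K: K = (2.566, 0.516, 0.197), RR gives ψ = 0.051, H_out = 1.389 kJ/mol
  T = 381.3 K: K = (3.708, 0.951, 0.390), RR gives ψ = 0.449, H_out = 17.475 kJ/mol
  T = 360.9 K: K = (3.118, 0.713, 0.283), RR gives ψ = 0.244, H_out = 9.163 kJ/mol
  T = 350.6 K: K = (2.835, 0.609, 0.237), RR gives ψ = 0.149, H_out = 5.293 kJ/mol
  T = 345.5 K: K = (2.699, 0.561, 0.216), RR gives ψ = 0.101, H_out = 3.364 kJ/mol
  T = 348.1 K: K = (2.768, 0.585, 0.227), RR gives ψ = 0.126, H_out = 4.351 kJ/mol
  T = 349.4 K: K = (2.803, 0.598, 0.232), RR gives ψ = 0.138, H_out = 4.841 kJ/mol
Linear interpolation between T = 349.4 (H_out = 4.841) and T = 350.6 (H_out = 5.293) on hF = 4.908 gives T ≈ 349.6 K, at which ψ = 0.14.

T = 349.6 K, V/F = 0.14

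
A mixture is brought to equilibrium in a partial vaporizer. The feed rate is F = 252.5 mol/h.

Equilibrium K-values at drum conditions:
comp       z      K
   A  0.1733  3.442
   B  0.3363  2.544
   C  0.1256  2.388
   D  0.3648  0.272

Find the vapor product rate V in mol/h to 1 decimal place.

Rachford–Rice: g(ψ) = Σ zᵢ(Kᵢ−1)/(1+ψ(Kᵢ−1)) = 0.
Check two-phase: ΣzᵢKᵢ = 1.8512 > 1 and Σzᵢ/Kᵢ = 1.5763 > 1, so g(0) = 0.8512 > 0 and g(1) = -0.5763 < 0.
Iterate (Newton) starting at ψ = 0.5:
  ψ = 0.5000: g = 0.16892, g' = -1.0271 → ψ = 0.6645
  ψ = 0.6645: g = -0.00604, g' = -1.1364 → ψ = 0.6591
Converged at ψ = 0.6591.
Then V = ψ·F = 0.6591·252.5 = 166.4 mol/h and L = F − V = 86.1 mol/h.

V = 166.4 mol/h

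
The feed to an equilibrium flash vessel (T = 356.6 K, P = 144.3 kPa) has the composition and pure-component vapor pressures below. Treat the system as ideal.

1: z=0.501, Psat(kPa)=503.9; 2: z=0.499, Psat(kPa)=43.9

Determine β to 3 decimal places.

β = 0.520

Raoult's law: Kᵢ = Pᵢˢᵃᵗ/P = Pᵢˢᵃᵗ/144.3.
  K_1 = 503.9/144.3 = 3.49203, K_2 = 43.9/144.3 = 0.30423
Material balance + equilibrium reduce to Σ zᵢ(Kᵢ−1)/(1+β(Kᵢ−1)) = 0.
g(0) = ΣzᵢKᵢ − 1 = 0.901 and g(1) = 1 − Σzᵢ/Kᵢ = -0.784, so a root lies in (0, 1).
Binary case is linear: z₁(K₁−1)(1+β(K₂−1)) + z₂(K₂−1)(1+β(K₁−1)) = 0
⇒ β = [z₁(K₁−1)+z₂(K₂−1)] / [−(K₁−1)(K₂−1)] = 0.9013/1.7339 = 0.520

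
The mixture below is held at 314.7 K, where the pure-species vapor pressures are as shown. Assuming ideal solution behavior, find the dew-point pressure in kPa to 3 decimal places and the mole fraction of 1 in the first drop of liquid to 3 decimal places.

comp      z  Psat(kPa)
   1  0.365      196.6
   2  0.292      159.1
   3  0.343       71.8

Pdew = 118.077 kPa, x_1 = 0.219

At the dew point ψ → 1, so Σzᵢ/Kᵢ = 1 with Kᵢ = Pᵢˢᵃᵗ/P ⇒ 1/P = Σzᵢ/Pᵢˢᵃᵗ.
1/P = 0.365/196.6 + 0.292/159.1 + 0.343/71.8 = 0.008469 ⇒ P = 118.077 kPa
xᵢ = zᵢP/Pᵢˢᵃᵗ ⇒ x_1 = 0.365·118.077/196.6 = 0.219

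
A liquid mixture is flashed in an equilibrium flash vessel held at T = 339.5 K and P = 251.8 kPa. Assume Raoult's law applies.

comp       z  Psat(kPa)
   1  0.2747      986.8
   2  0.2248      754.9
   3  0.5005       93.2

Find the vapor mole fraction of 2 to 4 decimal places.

Raoult's law: Kᵢ = Pᵢˢᵃᵗ/P = Pᵢˢᵃᵗ/251.8.
  K_1 = 986.8/251.8 = 3.918983, K_2 = 754.9/251.8 = 2.998014, K_3 = 93.2/251.8 = 0.370135
Rachford–Rice: g(β) = Σ zᵢ(Kᵢ−1)/(1+β(Kᵢ−1)) = 0.
Check two-phase: ΣzᵢKᵢ = 1.9358 > 1 and Σzᵢ/Kᵢ = 1.4973 > 1, so g(0) = 0.9358 > 0 and g(1) = -0.4973 < 0.
Newton–Raphson from β = 0.65:
  β = 0.6500: g = -0.06164, g' = -1.0179 → β = 0.5894
  β = 0.5894: g = -0.00042, g' = -1.0078 → β = 0.5890
Converged at β = 0.5890.
Compositions from xᵢ = zᵢ/(1+β(Kᵢ−1)), yᵢ = Kᵢxᵢ:
  1: x = 0.1010, y = 0.3959
  2: x = 0.1033, y = 0.3096
  3: x = 0.7957, y = 0.2945

y_2 = 0.3096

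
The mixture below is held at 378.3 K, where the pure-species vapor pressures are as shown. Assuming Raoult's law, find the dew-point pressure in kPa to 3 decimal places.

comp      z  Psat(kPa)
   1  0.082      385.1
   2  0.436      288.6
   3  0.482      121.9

At the dew point ψ → 1, so Σzᵢ/Kᵢ = 1 with Kᵢ = Pᵢˢᵃᵗ/P ⇒ 1/P = Σzᵢ/Pᵢˢᵃᵗ.
1/P = 0.082/385.1 + 0.436/288.6 + 0.482/121.9 = 0.005678 ⇒ P = 176.127 kPa

Pdew = 176.127 kPa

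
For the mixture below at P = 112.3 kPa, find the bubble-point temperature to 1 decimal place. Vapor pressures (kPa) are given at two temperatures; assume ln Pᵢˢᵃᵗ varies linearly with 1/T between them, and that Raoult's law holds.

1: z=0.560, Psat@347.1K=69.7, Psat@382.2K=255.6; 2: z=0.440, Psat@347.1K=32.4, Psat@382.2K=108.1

Bubble-point temperature: ΣzᵢPᵢˢᵃᵗ(T) = P. Interpolate ln Pᵢˢᵃᵗ = aᵢ + bᵢ/T.
  T = 347.1 K: ΣzᵢPᵢˢᵃᵗ = 53.29 kPa
  T = 382.2 K: ΣzᵢPᵢˢᵃᵗ = 190.70 kPa
  T = 364.6 K: ΣzᵢPᵢˢᵃᵗ = 103.74 kPa
  T = 373.4 K: ΣzᵢPᵢˢᵃᵗ = 141.66 kPa
  T = 369.0 K: ΣzᵢPᵢˢᵃᵗ = 121.45 kPa
  T = 366.8 K: ΣzᵢPᵢˢᵃᵗ = 112.30 kPa
Interpolating between 366.8 K and 369.0 K gives T ≈ 366.8 K.

T = 366.8 K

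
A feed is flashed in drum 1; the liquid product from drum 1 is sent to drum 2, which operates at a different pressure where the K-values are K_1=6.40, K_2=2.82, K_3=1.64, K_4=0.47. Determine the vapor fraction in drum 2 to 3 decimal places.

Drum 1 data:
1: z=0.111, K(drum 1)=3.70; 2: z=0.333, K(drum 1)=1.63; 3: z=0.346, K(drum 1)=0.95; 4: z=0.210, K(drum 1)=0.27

V/F (drum 2) = 0.897

Drum 1:
Rachford–Rice: g(ψ₁) = Σ zᵢ(Kᵢ−1)/(1+ψ₁(Kᵢ−1)) = 0.
Feasibility: ΣzᵢKᵢ = 1.339, Σzᵢ/Kᵢ = 1.376 — both > 1, two phases present.
Newton–Raphson from ψ₁ = 0.5:
  ψ₁ = 0.500: g = 0.0279, g' = -0.501 → ψ₁ = 0.556
  ψ₁ = 0.556: g = -0.0005, g' = -0.520 → ψ₁ = 0.555
Converged at ψ₁ = 0.555.
Drum-1 compositions:
  1: x = 0.044, y = 0.164
  2: x = 0.247, y = 0.402
  3: x = 0.356, y = 0.338
  4: x = 0.353, y = 0.095
Drum-2 feed = drum-1 liquid: z₂ = (0.0444, 0.2468, 0.3559, 0.3529).
Drum 2:
Rachford–Rice: g(ψ₂) = Σ zᵢ(Kᵢ−1)/(1+ψ₂(Kᵢ−1)) = 0.
Check two-phase: ΣzᵢKᵢ = 1.730 > 1 and Σzᵢ/Kᵢ = 1.062 > 1, so g(0) = 0.730 > 0 and g(1) = -0.062 < 0.
Iterate (Newton) starting at ψ₂ = 0.5:
  ψ₂ = 0.500: g = 0.2180, g' = -0.586 → ψ₂ = 0.872
  ψ₂ = 0.872: g = 0.0139, g' = -0.565 → ψ₂ = 0.897
Converged at ψ₂ = 0.897.
  1: x = 0.008, y = 0.049
  2: x = 0.094, y = 0.264
  3: x = 0.226, y = 0.371
  4: x = 0.673, y = 0.316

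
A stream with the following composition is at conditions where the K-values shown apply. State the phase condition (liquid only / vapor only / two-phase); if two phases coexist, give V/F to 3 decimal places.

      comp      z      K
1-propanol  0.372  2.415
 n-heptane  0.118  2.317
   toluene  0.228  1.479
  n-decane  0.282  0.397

two-phase, V/F = 0.910

ΣzᵢKᵢ = 1.621; Σzᵢ/Kᵢ = 1.069.
Both exceed 1, so a two-phase solution exists.
Newton–Raphson from ψ = 0.5:
  ψ = 0.500: g = 0.2466, g' = -0.574 → ψ = 0.930
  ψ = 0.930: g = -0.0142, g' = -0.736 → ψ = 0.910
Converged at ψ = 0.910.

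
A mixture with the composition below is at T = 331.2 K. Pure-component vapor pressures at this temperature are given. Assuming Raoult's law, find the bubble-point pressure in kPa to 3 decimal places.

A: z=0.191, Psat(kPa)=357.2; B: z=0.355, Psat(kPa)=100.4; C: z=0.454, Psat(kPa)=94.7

At the bubble point ψ → 0, so ΣzᵢKᵢ = 1 with Kᵢ = Pᵢˢᵃᵗ/P ⇒ P = ΣzᵢPᵢˢᵃᵗ.
P = 0.191·357.2 + 0.355·100.4 + 0.454·94.7 = 146.861 kPa

Pbub = 146.861 kPa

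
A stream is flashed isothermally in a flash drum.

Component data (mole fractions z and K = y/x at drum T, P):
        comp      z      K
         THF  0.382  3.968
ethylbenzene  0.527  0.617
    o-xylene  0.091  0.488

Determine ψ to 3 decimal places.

ψ = 0.736

Rachford–Rice: g(ψ) = Σ zᵢ(Kᵢ−1)/(1+ψ(Kᵢ−1)) = 0.
Feasibility: ΣzᵢKᵢ = 1.885, Σzᵢ/Kᵢ = 1.137 — both > 1, two phases present.
Newton iteration, ψ⁰ = 0.35:
  ψ = 0.350: g = 0.2662, g' = -0.948 → ψ = 0.631
  ψ = 0.631: g = 0.0598, g' = -0.594 → ψ = 0.731
  ψ = 0.731: g = 0.0027, g' = -0.545 → ψ = 0.736
Converged at ψ = 0.736.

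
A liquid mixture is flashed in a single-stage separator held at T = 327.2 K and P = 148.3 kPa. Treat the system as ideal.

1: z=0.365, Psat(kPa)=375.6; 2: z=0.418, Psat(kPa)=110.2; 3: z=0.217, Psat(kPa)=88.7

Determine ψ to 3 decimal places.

Raoult's law: Kᵢ = Pᵢˢᵃᵗ/P = Pᵢˢᵃᵗ/148.3.
  K_1 = 375.6/148.3 = 2.53270, K_2 = 110.2/148.3 = 0.74309, K_3 = 88.7/148.3 = 0.59811
Rachford–Rice: g(ψ) = Σ zᵢ(Kᵢ−1)/(1+ψ(Kᵢ−1)) = 0.
Feasibility: ΣzᵢKᵢ = 1.365, Σzᵢ/Kᵢ = 1.069 — both > 1, two phases present.
Newton iteration, ψ⁰ = 0.5:
  ψ = 0.500: g = 0.0844, g' = -0.366 → ψ = 0.730
  ψ = 0.730: g = 0.0083, g' = -0.303 → ψ = 0.758
Converged at ψ = 0.758.

ψ = 0.758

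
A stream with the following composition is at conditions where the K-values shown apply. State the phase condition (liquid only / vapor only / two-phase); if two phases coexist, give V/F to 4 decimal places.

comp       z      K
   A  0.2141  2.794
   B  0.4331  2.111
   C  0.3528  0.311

ΣzᵢKᵢ = 1.6222; Σzᵢ/Kᵢ = 1.4162.
Both exceed 1, so a two-phase solution exists.
Let ψ = V/F and solve Σ zᵢ(Kᵢ−1)/(1+ψ(Kᵢ−1)) = 0.
Iterate (Newton) starting at ψ = 0.61:
  ψ = 0.6100: g = 0.05089, g' = -0.8454 → ψ = 0.6702
  ψ = 0.6702: g = -0.00141, g' = -0.8958 → ψ = 0.6686
Converged at ψ = 0.6686.

two-phase, V/F = 0.6686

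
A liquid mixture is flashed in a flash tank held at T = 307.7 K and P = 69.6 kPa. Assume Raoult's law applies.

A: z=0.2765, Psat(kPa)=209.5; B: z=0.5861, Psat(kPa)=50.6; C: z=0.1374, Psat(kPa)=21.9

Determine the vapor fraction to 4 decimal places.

Raoult's law: Kᵢ = Pᵢˢᵃᵗ/P = Pᵢˢᵃᵗ/69.6.
  K_A = 209.5/69.6 = 3.010057, K_B = 50.6/69.6 = 0.727011, K_C = 21.9/69.6 = 0.314655
Rachford–Rice: g(ψ) = Σ zᵢ(Kᵢ−1)/(1+ψ(Kᵢ−1)) = 0.
Feasibility: ΣzᵢKᵢ = 1.3016, Σzᵢ/Kᵢ = 1.3347 — both > 1, two phases present.
Newton–Raphson from ψ = 0.58:
  ψ = 0.5800: g = -0.08978, g' = -0.4776 → ψ = 0.3920
  ψ = 0.3920: g = 0.00291, g' = -0.5249 → ψ = 0.3976
Converged at ψ = 0.3976.

ψ = 0.3976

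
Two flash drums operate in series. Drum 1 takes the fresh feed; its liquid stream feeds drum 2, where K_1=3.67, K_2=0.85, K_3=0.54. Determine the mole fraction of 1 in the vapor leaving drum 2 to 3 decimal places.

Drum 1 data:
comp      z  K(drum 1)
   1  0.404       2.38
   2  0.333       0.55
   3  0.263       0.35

Drum 1:
Let ψ₁ = V/F and solve Σ zᵢ(Kᵢ−1)/(1+ψ₁(Kᵢ−1)) = 0.
Feasibility: ΣzᵢKᵢ = 1.237, Σzᵢ/Kᵢ = 1.527 — both > 1, two phases present.
Newton–Raphson from ψ₁ = 0.5:
  ψ₁ = 0.500: g = -0.1167, g' = -0.626 → ψ₁ = 0.313
Converged at ψ₁ = 0.313.
Drum-1 compositions:
  1: x = 0.282, y = 0.671
  2: x = 0.388, y = 0.213
  3: x = 0.330, y = 0.116
Drum-2 feed = drum-1 liquid: z₂ = (0.2820, 0.3877, 0.3303).
Drum 2:
Material balance + equilibrium reduce to Σ zᵢ(Kᵢ−1)/(1+ψ₂(Kᵢ−1)) = 0.
Feasibility: ΣzᵢKᵢ = 1.543, Σzᵢ/Kᵢ = 1.145 — both > 1, two phases present.
Newton iteration, ψ₂⁰ = 0.5:
  ψ₂ = 0.500: g = 0.0623, g' = -0.497 → ψ₂ = 0.625
  ψ₂ = 0.625: g = 0.0046, g' = -0.430 → ψ₂ = 0.636
Converged at ψ₂ = 0.636.
  1: x = 0.105, y = 0.384
  2: x = 0.429, y = 0.364
  3: x = 0.467, y = 0.252

y_1 (drum 2) = 0.384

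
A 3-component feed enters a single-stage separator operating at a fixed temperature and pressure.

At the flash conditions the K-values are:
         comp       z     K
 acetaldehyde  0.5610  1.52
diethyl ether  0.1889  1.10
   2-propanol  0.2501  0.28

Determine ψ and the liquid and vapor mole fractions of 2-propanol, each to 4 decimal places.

ψ = 0.4185, x_2-propanol = 0.3579, y_2-propanol = 0.1002

Newton iteration, ψ⁰ = 0.5:
  ψ = 0.5000: g = -0.03185, g' = -0.4138 → ψ = 0.4230
  ψ = 0.4230: g = -0.00170, g' = -0.3718 → ψ = 0.4185
Converged at ψ = 0.4185.
Compositions from xᵢ = zᵢ/(1+ψ(Kᵢ−1)), yᵢ = Kᵢxᵢ:
  acetaldehyde: x = 0.4607, y = 0.7003
  diethyl ether: x = 0.1813, y = 0.1994
  2-propanol: x = 0.3579, y = 0.1002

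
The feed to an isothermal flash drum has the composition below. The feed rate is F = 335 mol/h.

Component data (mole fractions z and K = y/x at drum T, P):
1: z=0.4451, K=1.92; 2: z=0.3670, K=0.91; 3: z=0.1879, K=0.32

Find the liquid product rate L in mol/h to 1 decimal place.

Material balance + equilibrium reduce to Σ zᵢ(Kᵢ−1)/(1+ψ(Kᵢ−1)) = 0.
Feasibility: ΣzᵢKᵢ = 1.2487, Σzᵢ/Kᵢ = 1.2223 — both > 1, two phases present.
Newton–Raphson from ψ = 0.68:
  ψ = 0.6800: g = -0.02095, g' = -0.4466 → ψ = 0.6331
  ψ = 0.6331: g = -0.00061, g' = -0.4217 → ψ = 0.6316
Converged at ψ = 0.6316.
Then V = ψ·F = 0.6316·335 = 211.6 mol/h and L = F − V = 123.4 mol/h.

L = 123.4 mol/h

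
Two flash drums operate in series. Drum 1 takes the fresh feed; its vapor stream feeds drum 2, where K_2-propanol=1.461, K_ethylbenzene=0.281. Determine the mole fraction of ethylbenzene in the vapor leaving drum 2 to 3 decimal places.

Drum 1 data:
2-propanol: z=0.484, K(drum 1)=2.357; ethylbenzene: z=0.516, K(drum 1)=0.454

Drum 1:
Rachford–Rice: g(ψ₁) = Σ zᵢ(Kᵢ−1)/(1+ψ₁(Kᵢ−1)) = 0.
Check two-phase: ΣzᵢKᵢ = 1.375 > 1 and Σzᵢ/Kᵢ = 1.342 > 1, so g(0) = 0.375 > 0 and g(1) = -0.342 < 0.
Binary case is linear: z₁(K₁−1)(1+ψ₁(K₂−1)) + z₂(K₂−1)(1+ψ₁(K₁−1)) = 0
⇒ ψ₁ = [z₁(K₁−1)+z₂(K₂−1)] / [−(K₁−1)(K₂−1)] = 0.3751/0.7409 = 0.506
Drum-1 compositions:
  2-propanol: x = 0.287, y = 0.676
  ethylbenzene: x = 0.713, y = 0.324
Drum-2 feed = drum-1 vapor: z₂ = (0.6763, 0.3237).
Drum 2:
Binary case is linear: z₁(K₁−1)(1+ψ₂(K₂−1)) + z₂(K₂−1)(1+ψ₂(K₁−1)) = 0
⇒ ψ₂ = [z₁(K₁−1)+z₂(K₂−1)] / [−(K₁−1)(K₂−1)] = 0.0790/0.3315 = 0.238
  2-propanol: x = 0.609, y = 0.890
  ethylbenzene: x = 0.391, y = 0.110

y_ethylbenzene (drum 2) = 0.110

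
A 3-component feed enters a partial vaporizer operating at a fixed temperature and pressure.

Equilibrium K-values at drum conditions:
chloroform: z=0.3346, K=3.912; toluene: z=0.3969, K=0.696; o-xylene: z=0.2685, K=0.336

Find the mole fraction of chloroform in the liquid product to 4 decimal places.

Rachford–Rice: g(V/F) = Σ zᵢ(Kᵢ−1)/(1+V/F(Kᵢ−1)) = 0.
Check two-phase: ΣzᵢKᵢ = 1.6754 > 1 and Σzᵢ/Kᵢ = 1.4549 > 1, so g(0) = 0.6754 > 0 and g(1) = -0.4549 < 0.
Newton iteration, V/F⁰ = 0.63:
  V/F = 0.6300: g = -0.11200, g' = -0.7591 → V/F = 0.4825
  V/F = 0.4825: g = 0.00143, g' = -0.7972 → V/F = 0.4843
Converged at V/F = 0.4843.
Compositions from xᵢ = zᵢ/(1+V/F(Kᵢ−1)), yᵢ = Kᵢxᵢ:
  chloroform: x = 0.1388, y = 0.5431
  toluene: x = 0.4654, y = 0.3239
  o-xylene: x = 0.3958, y = 0.1330

x_chloroform = 0.1388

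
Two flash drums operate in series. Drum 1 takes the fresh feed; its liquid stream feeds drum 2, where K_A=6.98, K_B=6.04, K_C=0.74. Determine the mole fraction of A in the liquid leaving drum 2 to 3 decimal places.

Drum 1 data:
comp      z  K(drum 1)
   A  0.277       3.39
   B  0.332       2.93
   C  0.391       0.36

Drum 1:
Rachford–Rice: g(ψ₁) = Σ zᵢ(Kᵢ−1)/(1+ψ₁(Kᵢ−1)) = 0.
Feasibility: ΣzᵢKᵢ = 2.053, Σzᵢ/Kᵢ = 1.281 — both > 1, two phases present.
Iterate (Newton) starting at ψ₁ = 0.5:
  ψ₁ = 0.500: g = 0.2597, g' = -0.995 → ψ₁ = 0.761
  ψ₁ = 0.761: g = 0.0066, g' = -1.011 → ψ₁ = 0.768
  ψ₁ = 0.768: g = -0.0000, g' = -1.016 → ψ₁ = 0.767
Converged at ψ₁ = 0.767.
Drum-1 compositions:
  A: x = 0.098, y = 0.331
  B: x = 0.134, y = 0.392
  C: x = 0.768, y = 0.277
Drum-2 feed = drum-1 liquid: z₂ = (0.0977, 0.1338, 0.7685).
Drum 2:
Let ψ₂ = V/F and solve Σ zᵢ(Kᵢ−1)/(1+ψ₂(Kᵢ−1)) = 0.
Check two-phase: ΣzᵢKᵢ = 2.059 > 1 and Σzᵢ/Kᵢ = 1.075 > 1, so g(0) = 1.059 > 0 and g(1) = -0.075 < 0.
Newton–Raphson from ψ₂ = 0.5:
  ψ₂ = 0.500: g = 0.1084, g' = -0.562 → ψ₂ = 0.693
  ψ₂ = 0.693: g = 0.0201, g' = -0.378 → ψ₂ = 0.746
  ψ₂ = 0.746: g = 0.0008, g' = -0.347 → ψ₂ = 0.748
Converged at ψ₂ = 0.748.
  A: x = 0.018, y = 0.125
  B: x = 0.028, y = 0.169
  C: x = 0.954, y = 0.706

x_A (drum 2) = 0.018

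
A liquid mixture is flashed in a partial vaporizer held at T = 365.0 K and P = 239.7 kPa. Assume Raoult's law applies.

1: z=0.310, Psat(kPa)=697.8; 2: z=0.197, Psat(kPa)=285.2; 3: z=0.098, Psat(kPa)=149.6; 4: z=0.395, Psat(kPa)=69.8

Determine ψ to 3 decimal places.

Raoult's law: Kᵢ = Pᵢˢᵃᵗ/P = Pᵢˢᵃᵗ/239.7.
  K_1 = 697.8/239.7 = 2.91114, K_2 = 285.2/239.7 = 1.18982, K_3 = 149.6/239.7 = 0.62411, K_4 = 69.8/239.7 = 0.29120
Rachford–Rice: g(ψ) = Σ zᵢ(Kᵢ−1)/(1+ψ(Kᵢ−1)) = 0.
g(0) = ΣzᵢKᵢ − 1 = 0.313 and g(1) = 1 − Σzᵢ/Kᵢ = -0.786, so a root lies in (0, 1).
Newton–Raphson from ψ = 0.5:
  ψ = 0.500: g = -0.1419, g' = -0.799 → ψ = 0.322
  ψ = 0.322: g = -0.0030, g' = -0.791 → ψ = 0.319
Converged at ψ = 0.319.

ψ = 0.319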